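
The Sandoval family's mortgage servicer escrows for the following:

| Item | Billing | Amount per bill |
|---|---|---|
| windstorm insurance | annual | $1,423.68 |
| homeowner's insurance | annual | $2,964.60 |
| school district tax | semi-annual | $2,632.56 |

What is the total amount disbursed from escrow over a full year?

$9,653.40

Windstorm insurance: $1,423.68
Homeowner's insurance: $2,964.60
School district tax: $2,632.56 × 2 = $5,265.12
Total annual escrow = $1,423.68 + $2,964.60 + $5,265.12 = $9,653.40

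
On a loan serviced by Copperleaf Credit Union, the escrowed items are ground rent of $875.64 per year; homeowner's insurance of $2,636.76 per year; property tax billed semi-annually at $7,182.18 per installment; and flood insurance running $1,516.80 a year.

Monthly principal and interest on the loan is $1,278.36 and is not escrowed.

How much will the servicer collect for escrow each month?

$1,616.13

Ground rent — $875.64 annually
Homeowner's insurance — $2,636.76 annually
Property tax — $7,182.18 × 2 = $14,364.36 annually
Flood insurance — $1,516.80 annually
Combined annual = $875.64 + $2,636.76 + $14,364.36 + $1,516.80 = $19,393.56
Per month = $19,393.56 / 12 = $1,616.13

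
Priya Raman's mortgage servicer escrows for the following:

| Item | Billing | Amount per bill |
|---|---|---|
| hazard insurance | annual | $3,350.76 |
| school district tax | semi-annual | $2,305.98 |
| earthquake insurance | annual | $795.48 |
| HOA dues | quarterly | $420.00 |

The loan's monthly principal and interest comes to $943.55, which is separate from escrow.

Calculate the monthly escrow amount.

$869.85

Hazard insurance = $3,350.76
School district tax = $2,305.98 × 2 = $4,611.96
Earthquake insurance = $795.48
HOA dues = $420.00 × 4 = $1,680.00
Total annual escrow = $3,350.76 + $4,611.96 + $795.48 + $1,680.00 = $10,438.20
Base monthly escrow = $10,438.20 / 12 = $869.85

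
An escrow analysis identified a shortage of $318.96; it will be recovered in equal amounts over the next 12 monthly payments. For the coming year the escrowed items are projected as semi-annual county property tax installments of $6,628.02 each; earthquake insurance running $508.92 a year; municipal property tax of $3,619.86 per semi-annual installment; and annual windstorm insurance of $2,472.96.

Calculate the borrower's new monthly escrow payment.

$1,983.05

County property tax: $6,628.02 × 2 = $13,256.04 annually
Earthquake insurance: $508.92 annually
Municipal property tax: $3,619.86 × 2 = $7,239.72 annually
Windstorm insurance: $2,472.96 annually
Annual escrow total = $13,256.04 + $508.92 + $7,239.72 + $2,472.96 = $23,477.64
Monthly escrow = $23,477.64 ÷ 12 = $1,956.47
Monthly shortage recovery: $318.96 ÷ 12 = $26.58
New monthly escrow = $1,956.47 + $26.58 = $1,983.05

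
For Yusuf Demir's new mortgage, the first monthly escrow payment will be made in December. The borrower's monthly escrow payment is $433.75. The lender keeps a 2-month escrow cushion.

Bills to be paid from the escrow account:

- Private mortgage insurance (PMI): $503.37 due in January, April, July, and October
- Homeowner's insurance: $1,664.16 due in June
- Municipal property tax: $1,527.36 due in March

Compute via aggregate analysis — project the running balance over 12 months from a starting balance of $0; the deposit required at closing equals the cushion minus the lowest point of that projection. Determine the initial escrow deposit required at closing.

$2,099.13

Cushion = 2 × $433.75 = $867.50
Trial balance (start $0, +$433.75 each month, − disbursements):
  Dec: +$433.75 → $433.75
  Jan: +$433.75 − $503.37 → $364.13
  Feb: +$433.75 → $797.88
  Mar: +$433.75 − $1,527.36 → -$295.73
  Apr: +$433.75 − $503.37 → -$365.35
  May: +$433.75 → $68.40
  Jun: +$433.75 − $1,664.16 → -$1,162.01
  Jul: +$433.75 − $503.37 → -$1,231.63
  Aug: +$433.75 → -$797.88
  Sep: +$433.75 → -$364.13
  Oct: +$433.75 − $503.37 → -$433.75
  Nov: +$433.75 → $0.00
Lowest trial balance = -$1,231.63 (Jul)
Initial deposit = cushion − low point = $867.50 − (-$1,231.63) = $2,099.13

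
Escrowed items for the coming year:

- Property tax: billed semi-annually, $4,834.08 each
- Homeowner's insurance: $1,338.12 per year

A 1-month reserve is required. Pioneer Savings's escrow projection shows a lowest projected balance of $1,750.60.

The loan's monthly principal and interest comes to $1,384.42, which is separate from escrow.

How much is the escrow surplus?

Property tax = $4,834.08 × 2 = $9,668.16 annually
Homeowner's insurance = $1,338.12 annually
Annual escrow total = $9,668.16 + $1,338.12 = $11,006.28
Base monthly escrow = $11,006.28 ÷ 12 = $917.19
Required reserve = 1 × $917.19 = $917.19
Excess over cushion: $1,750.60 − $917.19 = $833.41

$833.41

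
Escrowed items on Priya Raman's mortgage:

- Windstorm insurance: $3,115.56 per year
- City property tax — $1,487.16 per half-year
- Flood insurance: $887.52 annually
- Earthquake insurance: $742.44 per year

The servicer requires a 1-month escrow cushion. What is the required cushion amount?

$643.32

Windstorm insurance: $3,115.56/yr
City property tax: $1,487.16 × 2 = $2,974.32/yr
Flood insurance: $887.52/yr
Earthquake insurance: $742.44/yr
Total per year = $3,115.56 + $2,974.32 + $887.52 + $742.44 = $7,719.84
Per month = $7,719.84 ÷ 12 = $643.32
Cushion = 1 × $643.32 = $643.32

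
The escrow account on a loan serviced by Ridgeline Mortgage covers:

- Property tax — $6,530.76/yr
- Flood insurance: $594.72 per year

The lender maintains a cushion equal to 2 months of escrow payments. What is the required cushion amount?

Property tax: $6,530.76
Flood insurance: $594.72
Total per year = $6,530.76 + $594.72 = $7,125.48
Monthly = $7,125.48 ÷ 12 = $593.79
Reserve = 2 × $593.79 = $1,187.58

$1,187.58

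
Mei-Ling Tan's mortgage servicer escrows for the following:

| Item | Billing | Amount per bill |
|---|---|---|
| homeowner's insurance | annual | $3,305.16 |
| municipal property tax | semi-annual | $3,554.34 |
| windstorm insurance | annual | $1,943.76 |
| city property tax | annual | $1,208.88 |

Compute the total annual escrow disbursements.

$13,566.48

Homeowner's insurance — $3,305.16 per year
Municipal property tax — $3,554.34 × 2 = $7,108.68 per year
Windstorm insurance — $1,943.76 per year
City property tax — $1,208.88 per year
Total annual escrow = $3,305.16 + $7,108.68 + $1,943.76 + $1,208.88 = $13,566.48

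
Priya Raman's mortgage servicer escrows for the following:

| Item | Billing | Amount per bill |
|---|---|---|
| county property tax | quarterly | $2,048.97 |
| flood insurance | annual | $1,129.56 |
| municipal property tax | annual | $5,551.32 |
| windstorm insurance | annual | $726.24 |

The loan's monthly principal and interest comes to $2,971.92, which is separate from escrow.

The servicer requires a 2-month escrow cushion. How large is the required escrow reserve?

$2,600.50

County property tax — $2,048.97 × 4 = $8,195.88/yr
Flood insurance — $1,129.56/yr
Municipal property tax — $5,551.32/yr
Windstorm insurance — $726.24/yr
Total per year = $8,195.88 + $1,129.56 + $5,551.32 + $726.24 = $15,603.00
Monthly = $15,603.00 / 12 = $1,300.25
Cushion = 2 × $1,300.25 = $2,600.50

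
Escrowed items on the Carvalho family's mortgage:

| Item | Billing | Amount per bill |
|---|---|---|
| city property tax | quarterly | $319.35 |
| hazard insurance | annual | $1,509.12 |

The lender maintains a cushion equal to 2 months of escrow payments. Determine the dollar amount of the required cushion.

$464.42

City property tax — $319.35 × 4 = $1,277.40
Hazard insurance — $1,509.12
Annual escrow total = $1,277.40 + $1,509.12 = $2,786.52
Per month = $2,786.52 ÷ 12 = $232.21
Reserve = 2 × $232.21 = $464.42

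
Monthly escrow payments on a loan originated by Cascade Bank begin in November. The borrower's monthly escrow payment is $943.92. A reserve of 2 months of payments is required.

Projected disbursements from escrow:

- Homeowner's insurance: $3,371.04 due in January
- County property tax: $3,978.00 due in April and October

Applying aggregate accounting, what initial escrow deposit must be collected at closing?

Cushion = 2 × $943.92 = $1,887.84
Trial balance (start $0, +$943.92 each month, − disbursements):
  Nov: +$943.92 → $943.92
  Dec: +$943.92 → $1,887.84
  Jan: +$943.92 − $3,371.04 → -$539.28
  Feb: +$943.92 → $404.64
  Mar: +$943.92 → $1,348.56
  Apr: +$943.92 − $3,978.00 → -$1,685.52
  May: +$943.92 → -$741.60
  Jun: +$943.92 → $202.32
  Jul: +$943.92 → $1,146.24
  Aug: +$943.92 → $2,090.16
  Sep: +$943.92 → $3,034.08
  Oct: +$943.92 − $3,978.00 → $0.00
Lowest trial balance = -$1,685.52 (Apr)
Initial deposit = cushion − low point = $1,887.84 − (-$1,685.52) = $3,573.36

$3,573.36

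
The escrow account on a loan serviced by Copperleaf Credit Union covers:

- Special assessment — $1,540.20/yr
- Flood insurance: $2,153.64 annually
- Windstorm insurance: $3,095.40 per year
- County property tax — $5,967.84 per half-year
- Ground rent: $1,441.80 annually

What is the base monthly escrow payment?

$1,680.56

Special assessment: $1,540.20
Flood insurance: $2,153.64
Windstorm insurance: $3,095.40
County property tax: $5,967.84 × 2 = $11,935.68
Ground rent: $1,441.80
Total per year = $20,166.72
Base monthly escrow = $20,166.72 / 12 = $1,680.56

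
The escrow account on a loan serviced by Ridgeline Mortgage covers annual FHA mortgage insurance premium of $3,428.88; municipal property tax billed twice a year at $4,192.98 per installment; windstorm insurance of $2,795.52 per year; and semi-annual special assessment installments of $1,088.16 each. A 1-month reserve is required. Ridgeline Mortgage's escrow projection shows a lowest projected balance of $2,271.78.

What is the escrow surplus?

$872.89

FHA mortgage insurance premium: $3,428.88 per year
Municipal property tax: $4,192.98 × 2 = $8,385.96 per year
Windstorm insurance: $2,795.52 per year
Special assessment: $1,088.16 × 2 = $2,176.32 per year
Annual escrow total = $3,428.88 + $8,385.96 + $2,795.52 + $2,176.32 = $16,786.68
Base monthly escrow = $16,786.68 ÷ 12 = $1,398.89
Required reserve = 1 × $1,398.89 = $1,398.89
Surplus = $2,271.78 − $1,398.89 = $872.89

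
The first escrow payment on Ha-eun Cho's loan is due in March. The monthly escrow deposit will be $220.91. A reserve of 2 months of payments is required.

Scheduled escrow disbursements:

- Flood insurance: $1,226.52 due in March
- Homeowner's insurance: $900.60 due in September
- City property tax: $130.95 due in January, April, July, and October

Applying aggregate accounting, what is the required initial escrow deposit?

Cushion = 2 × $220.91 = $441.82
Trial balance (start $0, +$220.91 each month, − disbursements):
  Mar: +$220.91 − $1,226.52 → -$1,005.61
  Apr: +$220.91 − $130.95 → -$915.65
  May: +$220.91 → -$694.74
  Jun: +$220.91 → -$473.83
  Jul: +$220.91 − $130.95 → -$383.87
  Aug: +$220.91 → -$162.96
  Sep: +$220.91 − $900.60 → -$842.65
  Oct: +$220.91 − $130.95 → -$752.69
  Nov: +$220.91 → -$531.78
  Dec: +$220.91 → -$310.87
  Jan: +$220.91 − $130.95 → -$220.91
  Feb: +$220.91 → $0.00
Lowest trial balance = -$1,005.61 (Mar)
Initial deposit = cushion − low point = $441.82 − (-$1,005.61) = $1,447.43

$1,447.43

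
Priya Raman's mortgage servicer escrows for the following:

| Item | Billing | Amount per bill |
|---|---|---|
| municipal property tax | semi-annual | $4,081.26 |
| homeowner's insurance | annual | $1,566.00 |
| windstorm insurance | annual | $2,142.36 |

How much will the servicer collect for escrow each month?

Municipal property tax: $4,081.26 × 2 = $8,162.52 annually
Homeowner's insurance: $1,566.00 annually
Windstorm insurance: $2,142.36 annually
Total annual escrow = $8,162.52 + $1,566.00 + $2,142.36 = $11,870.88
Monthly escrow = $11,870.88 / 12 = $989.24

$989.24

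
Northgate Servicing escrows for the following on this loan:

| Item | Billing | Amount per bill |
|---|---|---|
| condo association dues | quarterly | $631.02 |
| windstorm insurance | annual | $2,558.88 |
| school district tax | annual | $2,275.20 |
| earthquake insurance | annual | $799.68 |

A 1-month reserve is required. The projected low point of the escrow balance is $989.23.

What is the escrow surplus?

$309.41

Condo association dues — $631.02 × 4 = $2,524.08 annually
Windstorm insurance — $2,558.88 annually
School district tax — $2,275.20 annually
Earthquake insurance — $799.68 annually
Combined annual = $2,524.08 + $2,558.88 + $2,275.20 + $799.68 = $8,157.84
Base monthly escrow = $8,157.84 / 12 = $679.82
Cushion = 1 × $679.82 = $679.82
Surplus = $989.23 − $679.82 = $309.41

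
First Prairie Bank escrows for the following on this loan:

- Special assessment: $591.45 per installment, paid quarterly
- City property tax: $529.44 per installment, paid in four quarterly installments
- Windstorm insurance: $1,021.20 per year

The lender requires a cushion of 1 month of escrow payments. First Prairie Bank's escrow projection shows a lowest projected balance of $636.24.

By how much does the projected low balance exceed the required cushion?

Special assessment: $591.45 × 4 = $2,365.80 annually
City property tax: $529.44 × 4 = $2,117.76 annually
Windstorm insurance: $1,021.20 annually
Combined annual = $2,365.80 + $2,117.76 + $1,021.20 = $5,504.76
Monthly escrow = $5,504.76 ÷ 12 = $458.73
Required reserve = 1 × $458.73 = $458.73
Excess over cushion: $636.24 − $458.73 = $177.51

$177.51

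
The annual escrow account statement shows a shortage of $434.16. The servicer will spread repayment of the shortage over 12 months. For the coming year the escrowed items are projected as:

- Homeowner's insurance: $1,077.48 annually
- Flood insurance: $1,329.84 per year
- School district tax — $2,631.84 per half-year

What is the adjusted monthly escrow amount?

$675.43

Homeowner's insurance = $1,077.48/yr
Flood insurance = $1,329.84/yr
School district tax = $2,631.84 × 2 = $5,263.68/yr
Annual escrow total = $7,671.00
Per month = $7,671.00 ÷ 12 = $639.25
Shortage per month = $434.16 ÷ 12 = $36.18
New monthly escrow = $639.25 + $36.18 = $675.43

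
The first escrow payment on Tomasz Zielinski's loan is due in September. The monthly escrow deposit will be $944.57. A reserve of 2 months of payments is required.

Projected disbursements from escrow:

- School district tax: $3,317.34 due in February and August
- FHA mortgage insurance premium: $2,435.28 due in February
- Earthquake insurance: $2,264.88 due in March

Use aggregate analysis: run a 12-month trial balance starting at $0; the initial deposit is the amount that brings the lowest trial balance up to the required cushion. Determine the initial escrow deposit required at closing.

$3,294.65

Cushion = 2 × $944.57 = $1,889.14
Trial balance (start $0, +$944.57 each month, − disbursements):
  Sep: +$944.57 → $944.57
  Oct: +$944.57 → $1,889.14
  Nov: +$944.57 → $2,833.71
  Dec: +$944.57 → $3,778.28
  Jan: +$944.57 → $4,722.85
  Feb: +$944.57 − $5,752.62 → -$85.20
  Mar: +$944.57 − $2,264.88 → -$1,405.51
  Apr: +$944.57 → -$460.94
  May: +$944.57 → $483.63
  Jun: +$944.57 → $1,428.20
  Jul: +$944.57 → $2,372.77
  Aug: +$944.57 − $3,317.34 → $0.00
Lowest trial balance = -$1,405.51 (Mar)
Initial deposit = cushion − low point = $1,889.14 − (-$1,405.51) = $3,294.65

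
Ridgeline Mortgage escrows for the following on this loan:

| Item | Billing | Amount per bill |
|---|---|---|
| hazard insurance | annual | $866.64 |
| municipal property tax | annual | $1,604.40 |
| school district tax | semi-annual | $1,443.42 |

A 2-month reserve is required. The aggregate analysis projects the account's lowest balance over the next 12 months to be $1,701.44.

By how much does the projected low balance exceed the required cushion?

Hazard insurance: $866.64 per year
Municipal property tax: $1,604.40 per year
School district tax: $1,443.42 × 2 = $2,886.84 per year
Combined annual = $5,357.88
Base monthly escrow = $5,357.88 / 12 = $446.49
Required reserve = 2 × $446.49 = $892.98
Excess over cushion: $1,701.44 − $892.98 = $808.46

$808.46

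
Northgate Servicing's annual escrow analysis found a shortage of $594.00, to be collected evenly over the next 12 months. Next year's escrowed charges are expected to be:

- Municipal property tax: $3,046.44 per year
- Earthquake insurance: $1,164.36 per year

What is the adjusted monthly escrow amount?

Municipal property tax — $3,046.44 annually
Earthquake insurance — $1,164.36 annually
Total per year = $3,046.44 + $1,164.36 = $4,210.80
Monthly = $4,210.80 ÷ 12 = $350.90
Shortage spread = $594.00 ÷ 12 = $49.50/mo
Adjusted monthly = $350.90 + $49.50 = $400.40

$400.40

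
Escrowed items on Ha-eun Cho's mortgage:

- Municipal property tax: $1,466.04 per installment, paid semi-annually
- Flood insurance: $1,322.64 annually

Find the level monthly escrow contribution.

Municipal property tax: $1,466.04 × 2 = $2,932.08 per year
Flood insurance: $1,322.64 per year
Yearly total = $2,932.08 + $1,322.64 = $4,254.72
Base monthly escrow = $4,254.72 / 12 = $354.56

$354.56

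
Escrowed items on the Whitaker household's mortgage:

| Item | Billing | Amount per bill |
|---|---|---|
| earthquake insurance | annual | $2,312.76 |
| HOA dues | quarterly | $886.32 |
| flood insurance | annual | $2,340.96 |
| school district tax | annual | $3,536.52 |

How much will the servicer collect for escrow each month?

Earthquake insurance — $2,312.76 annually
HOA dues — $886.32 × 4 = $3,545.28 annually
Flood insurance — $2,340.96 annually
School district tax — $3,536.52 annually
Yearly total = $2,312.76 + $3,545.28 + $2,340.96 + $3,536.52 = $11,735.52
Per month = $11,735.52 ÷ 12 = $977.96

$977.96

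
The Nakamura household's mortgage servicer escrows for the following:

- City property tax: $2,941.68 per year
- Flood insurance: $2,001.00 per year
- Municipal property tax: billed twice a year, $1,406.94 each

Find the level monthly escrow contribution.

City property tax: $2,941.68 annually
Flood insurance: $2,001.00 annually
Municipal property tax: $1,406.94 × 2 = $2,813.88 annually
Combined annual = $2,941.68 + $2,001.00 + $2,813.88 = $7,756.56
Base monthly escrow = $7,756.56 / 12 = $646.38

$646.38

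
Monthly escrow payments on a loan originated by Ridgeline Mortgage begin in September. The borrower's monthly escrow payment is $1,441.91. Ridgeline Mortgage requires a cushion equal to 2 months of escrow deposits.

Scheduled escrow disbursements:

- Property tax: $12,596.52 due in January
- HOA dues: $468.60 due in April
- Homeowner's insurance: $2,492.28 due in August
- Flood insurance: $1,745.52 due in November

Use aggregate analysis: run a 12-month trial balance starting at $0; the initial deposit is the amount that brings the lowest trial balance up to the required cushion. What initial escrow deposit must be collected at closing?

$10,016.31

Cushion = 2 × $1,441.91 = $2,883.82
Trial balance (start $0, +$1,441.91 each month, − disbursements):
  Sep: +$1,441.91 → $1,441.91
  Oct: +$1,441.91 → $2,883.82
  Nov: +$1,441.91 − $1,745.52 → $2,580.21
  Dec: +$1,441.91 → $4,022.12
  Jan: +$1,441.91 − $12,596.52 → -$7,132.49
  Feb: +$1,441.91 → -$5,690.58
  Mar: +$1,441.91 → -$4,248.67
  Apr: +$1,441.91 − $468.60 → -$3,275.36
  May: +$1,441.91 → -$1,833.45
  Jun: +$1,441.91 → -$391.54
  Jul: +$1,441.91 → $1,050.37
  Aug: +$1,441.91 − $2,492.28 → $0.00
Lowest trial balance = -$7,132.49 (Jan)
Initial deposit = cushion − low point = $2,883.82 − (-$7,132.49) = $10,016.31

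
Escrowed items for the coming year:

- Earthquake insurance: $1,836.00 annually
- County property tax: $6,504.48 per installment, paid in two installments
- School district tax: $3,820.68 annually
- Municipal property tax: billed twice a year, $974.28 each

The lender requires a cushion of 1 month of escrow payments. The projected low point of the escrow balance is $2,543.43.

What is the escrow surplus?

Earthquake insurance: $1,836.00 per year
County property tax: $6,504.48 × 2 = $13,008.96 per year
School district tax: $3,820.68 per year
Municipal property tax: $974.28 × 2 = $1,948.56 per year
Annual escrow total = $20,614.20
Monthly escrow = $20,614.20 / 12 = $1,717.85
Required cushion = 1 × $1,717.85 = $1,717.85
Surplus = $2,543.43 − $1,717.85 = $825.58

$825.58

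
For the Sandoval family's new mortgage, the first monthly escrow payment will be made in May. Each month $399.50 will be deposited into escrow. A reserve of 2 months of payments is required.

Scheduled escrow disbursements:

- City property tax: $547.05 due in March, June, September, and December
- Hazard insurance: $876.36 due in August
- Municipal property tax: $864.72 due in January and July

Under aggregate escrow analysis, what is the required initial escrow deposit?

Cushion = 2 × $399.50 = $799.00
Trial balance (start $0, +$399.50 each month, − disbursements):
  May: +$399.50 → $399.50
  Jun: +$399.50 − $547.05 → $251.95
  Jul: +$399.50 − $864.72 → -$213.27
  Aug: +$399.50 − $876.36 → -$690.13
  Sep: +$399.50 − $547.05 → -$837.68
  Oct: +$399.50 → -$438.18
  Nov: +$399.50 → -$38.68
  Dec: +$399.50 − $547.05 → -$186.23
  Jan: +$399.50 − $864.72 → -$651.45
  Feb: +$399.50 → -$251.95
  Mar: +$399.50 − $547.05 → -$399.50
  Apr: +$399.50 → $0.00
Lowest trial balance = -$837.68 (Sep)
Initial deposit = cushion − low point = $799.00 − (-$837.68) = $1,636.68

$1,636.68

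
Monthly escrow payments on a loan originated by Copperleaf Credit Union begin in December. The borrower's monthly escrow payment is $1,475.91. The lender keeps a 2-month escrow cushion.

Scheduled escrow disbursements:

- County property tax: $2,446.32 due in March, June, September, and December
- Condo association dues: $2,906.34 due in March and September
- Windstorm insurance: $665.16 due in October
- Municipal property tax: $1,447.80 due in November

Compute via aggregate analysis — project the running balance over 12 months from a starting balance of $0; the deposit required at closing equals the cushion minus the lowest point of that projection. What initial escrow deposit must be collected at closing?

$4,847.16

Cushion = 2 × $1,475.91 = $2,951.82
Trial balance (start $0, +$1,475.91 each month, − disbursements):
  Dec: +$1,475.91 − $2,446.32 → -$970.41
  Jan: +$1,475.91 → $505.50
  Feb: +$1,475.91 → $1,981.41
  Mar: +$1,475.91 − $5,352.66 → -$1,895.34
  Apr: +$1,475.91 → -$419.43
  May: +$1,475.91 → $1,056.48
  Jun: +$1,475.91 − $2,446.32 → $86.07
  Jul: +$1,475.91 → $1,561.98
  Aug: +$1,475.91 → $3,037.89
  Sep: +$1,475.91 − $5,352.66 → -$838.86
  Oct: +$1,475.91 − $665.16 → -$28.11
  Nov: +$1,475.91 − $1,447.80 → $0.00
Lowest trial balance = -$1,895.34 (Mar)
Initial deposit = cushion − low point = $2,951.82 − (-$1,895.34) = $4,847.16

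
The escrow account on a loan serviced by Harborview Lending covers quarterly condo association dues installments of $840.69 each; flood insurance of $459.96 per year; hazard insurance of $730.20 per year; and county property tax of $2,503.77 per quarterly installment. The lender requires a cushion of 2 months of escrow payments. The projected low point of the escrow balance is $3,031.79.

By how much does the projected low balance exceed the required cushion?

Condo association dues — $840.69 × 4 = $3,362.76/yr
Flood insurance — $459.96/yr
Hazard insurance — $730.20/yr
County property tax — $2,503.77 × 4 = $10,015.08/yr
Annual escrow total = $3,362.76 + $459.96 + $730.20 + $10,015.08 = $14,568.00
Base monthly escrow = $14,568.00 / 12 = $1,214.00
Cushion = 2 × $1,214.00 = $2,428.00
Excess over cushion: $3,031.79 − $2,428.00 = $603.79

$603.79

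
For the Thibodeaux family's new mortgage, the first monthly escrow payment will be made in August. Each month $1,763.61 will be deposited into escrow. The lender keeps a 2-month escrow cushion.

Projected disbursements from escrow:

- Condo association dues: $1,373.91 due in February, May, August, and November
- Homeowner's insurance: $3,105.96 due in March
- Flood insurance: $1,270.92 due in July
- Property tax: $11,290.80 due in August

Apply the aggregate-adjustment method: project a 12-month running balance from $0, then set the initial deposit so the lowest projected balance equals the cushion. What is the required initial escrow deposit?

Cushion = 2 × $1,763.61 = $3,527.22
Trial balance (start $0, +$1,763.61 each month, − disbursements):
  Aug: +$1,763.61 − $12,664.71 → -$10,901.10
  Sep: +$1,763.61 → -$9,137.49
  Oct: +$1,763.61 → -$7,373.88
  Nov: +$1,763.61 − $1,373.91 → -$6,984.18
  Dec: +$1,763.61 → -$5,220.57
  Jan: +$1,763.61 → -$3,456.96
  Feb: +$1,763.61 − $1,373.91 → -$3,067.26
  Mar: +$1,763.61 − $3,105.96 → -$4,409.61
  Apr: +$1,763.61 → -$2,646.00
  May: +$1,763.61 − $1,373.91 → -$2,256.30
  Jun: +$1,763.61 → -$492.69
  Jul: +$1,763.61 − $1,270.92 → $0.00
Lowest trial balance = -$10,901.10 (Aug)
Initial deposit = cushion − low point = $3,527.22 − (-$10,901.10) = $14,428.32

$14,428.32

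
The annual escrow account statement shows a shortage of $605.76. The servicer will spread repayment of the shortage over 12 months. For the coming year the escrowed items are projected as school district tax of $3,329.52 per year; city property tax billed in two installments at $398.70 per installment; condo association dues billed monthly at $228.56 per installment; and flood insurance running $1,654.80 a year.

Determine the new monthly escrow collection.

$760.85

School district tax: $3,329.52
City property tax: $398.70 × 2 = $797.40
Condo association dues: $228.56 × 12 = $2,742.72
Flood insurance: $1,654.80
Total per year = $8,524.44
Monthly escrow = $8,524.44 / 12 = $710.37
Shortage per month = $605.76 / 12 = $50.48
New monthly escrow = $710.37 + $50.48 = $760.85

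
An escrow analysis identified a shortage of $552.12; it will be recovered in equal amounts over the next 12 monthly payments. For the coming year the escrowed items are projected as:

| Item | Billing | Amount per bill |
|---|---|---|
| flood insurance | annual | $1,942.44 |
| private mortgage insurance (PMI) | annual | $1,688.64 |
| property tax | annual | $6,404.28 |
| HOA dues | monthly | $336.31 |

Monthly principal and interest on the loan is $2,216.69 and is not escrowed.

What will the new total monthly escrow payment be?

Flood insurance — $1,942.44
Private mortgage insurance (PMI) — $1,688.64
Property tax — $6,404.28
HOA dues — $336.31 × 12 = $4,035.72
Yearly total = $1,942.44 + $1,688.64 + $6,404.28 + $4,035.72 = $14,071.08
Per month = $14,071.08 / 12 = $1,172.59
Shortage per month = $552.12 ÷ 12 = $46.01
New monthly escrow = $1,172.59 + $46.01 = $1,218.60

$1,218.60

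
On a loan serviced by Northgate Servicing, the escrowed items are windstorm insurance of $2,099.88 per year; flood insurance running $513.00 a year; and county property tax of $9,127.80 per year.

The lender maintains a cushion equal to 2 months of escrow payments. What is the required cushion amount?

$1,956.78

Windstorm insurance — $2,099.88
Flood insurance — $513.00
County property tax — $9,127.80
Combined annual = $11,740.68
Per month = $11,740.68 ÷ 12 = $978.39
Reserve = 2 × $978.39 = $1,956.78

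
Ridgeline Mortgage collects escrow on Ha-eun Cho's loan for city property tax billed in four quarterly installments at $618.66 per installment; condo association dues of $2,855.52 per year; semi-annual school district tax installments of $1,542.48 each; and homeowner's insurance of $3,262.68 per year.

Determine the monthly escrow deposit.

$973.15

City property tax — $618.66 × 4 = $2,474.64 annually
Condo association dues — $2,855.52 annually
School district tax — $1,542.48 × 2 = $3,084.96 annually
Homeowner's insurance — $3,262.68 annually
Combined annual = $11,677.80
Per month = $11,677.80 ÷ 12 = $973.15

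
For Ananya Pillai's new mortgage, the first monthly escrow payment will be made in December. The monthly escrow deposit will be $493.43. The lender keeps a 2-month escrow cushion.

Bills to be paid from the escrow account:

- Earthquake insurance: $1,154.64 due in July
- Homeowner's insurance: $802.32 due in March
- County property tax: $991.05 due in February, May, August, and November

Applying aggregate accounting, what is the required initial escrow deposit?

Cushion = 2 × $493.43 = $986.86
Trial balance (start $0, +$493.43 each month, − disbursements):
  Dec: +$493.43 → $493.43
  Jan: +$493.43 → $986.86
  Feb: +$493.43 − $991.05 → $489.24
  Mar: +$493.43 − $802.32 → $180.35
  Apr: +$493.43 → $673.78
  May: +$493.43 − $991.05 → $176.16
  Jun: +$493.43 → $669.59
  Jul: +$493.43 − $1,154.64 → $8.38
  Aug: +$493.43 − $991.05 → -$489.24
  Sep: +$493.43 → $4.19
  Oct: +$493.43 → $497.62
  Nov: +$493.43 − $991.05 → $0.00
Lowest trial balance = -$489.24 (Aug)
Initial deposit = cushion − low point = $986.86 − (-$489.24) = $1,476.10

$1,476.10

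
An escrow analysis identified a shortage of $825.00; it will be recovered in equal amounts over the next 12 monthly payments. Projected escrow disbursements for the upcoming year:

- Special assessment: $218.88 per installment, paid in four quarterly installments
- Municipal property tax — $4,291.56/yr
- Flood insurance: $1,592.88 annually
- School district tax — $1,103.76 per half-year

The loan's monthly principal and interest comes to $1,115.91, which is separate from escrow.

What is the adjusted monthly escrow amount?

Special assessment — $218.88 × 4 = $875.52 per year
Municipal property tax — $4,291.56 per year
Flood insurance — $1,592.88 per year
School district tax — $1,103.76 × 2 = $2,207.52 per year
Yearly total = $875.52 + $4,291.56 + $1,592.88 + $2,207.52 = $8,967.48
Monthly escrow = $8,967.48 / 12 = $747.29
Shortage spread = $825.00 ÷ 12 = $68.75/mo
Adjusted monthly = $747.29 + $68.75 = $816.04

$816.04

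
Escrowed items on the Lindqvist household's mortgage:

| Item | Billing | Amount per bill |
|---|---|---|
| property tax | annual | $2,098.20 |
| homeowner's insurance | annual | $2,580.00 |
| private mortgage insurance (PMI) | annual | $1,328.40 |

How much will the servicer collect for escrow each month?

Property tax — $2,098.20 annually
Homeowner's insurance — $2,580.00 annually
Private mortgage insurance (PMI) — $1,328.40 annually
Total per year = $2,098.20 + $2,580.00 + $1,328.40 = $6,006.60
Monthly = $6,006.60 / 12 = $500.55

$500.55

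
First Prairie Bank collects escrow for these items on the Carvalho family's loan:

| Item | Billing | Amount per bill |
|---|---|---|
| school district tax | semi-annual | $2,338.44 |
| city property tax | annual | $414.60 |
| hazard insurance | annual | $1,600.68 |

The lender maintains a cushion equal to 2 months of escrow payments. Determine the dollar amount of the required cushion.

$1,115.36

School district tax: $2,338.44 × 2 = $4,676.88
City property tax: $414.60
Hazard insurance: $1,600.68
Annual escrow total = $4,676.88 + $414.60 + $1,600.68 = $6,692.16
Monthly escrow = $6,692.16 / 12 = $557.68
Cushion = 2 × $557.68 = $1,115.36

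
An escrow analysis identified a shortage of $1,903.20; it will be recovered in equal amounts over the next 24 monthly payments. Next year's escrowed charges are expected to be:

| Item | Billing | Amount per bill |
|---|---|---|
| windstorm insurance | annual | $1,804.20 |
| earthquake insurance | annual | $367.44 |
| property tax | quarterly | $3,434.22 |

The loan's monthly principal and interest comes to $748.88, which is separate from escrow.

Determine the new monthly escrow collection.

Windstorm insurance = $1,804.20 per year
Earthquake insurance = $367.44 per year
Property tax = $3,434.22 × 4 = $13,736.88 per year
Annual escrow total = $15,908.52
Monthly escrow = $15,908.52 ÷ 12 = $1,325.71
Monthly shortage recovery: $1,903.20 / 24 = $79.30
New monthly escrow = $1,325.71 + $79.30 = $1,405.01

$1,405.01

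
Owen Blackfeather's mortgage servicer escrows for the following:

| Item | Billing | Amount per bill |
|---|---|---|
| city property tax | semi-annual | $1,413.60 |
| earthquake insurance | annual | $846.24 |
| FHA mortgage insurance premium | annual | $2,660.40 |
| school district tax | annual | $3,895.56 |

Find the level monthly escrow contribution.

$852.45

City property tax: $1,413.60 × 2 = $2,827.20
Earthquake insurance: $846.24
FHA mortgage insurance premium: $2,660.40
School district tax: $3,895.56
Annual escrow total = $2,827.20 + $846.24 + $2,660.40 + $3,895.56 = $10,229.40
Base monthly escrow = $10,229.40 / 12 = $852.45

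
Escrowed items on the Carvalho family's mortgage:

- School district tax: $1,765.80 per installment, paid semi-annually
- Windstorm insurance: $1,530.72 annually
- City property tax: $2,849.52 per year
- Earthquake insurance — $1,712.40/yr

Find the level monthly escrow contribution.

School district tax: $1,765.80 × 2 = $3,531.60 annually
Windstorm insurance: $1,530.72 annually
City property tax: $2,849.52 annually
Earthquake insurance: $1,712.40 annually
Combined annual = $9,624.24
Monthly = $9,624.24 ÷ 12 = $802.02

$802.02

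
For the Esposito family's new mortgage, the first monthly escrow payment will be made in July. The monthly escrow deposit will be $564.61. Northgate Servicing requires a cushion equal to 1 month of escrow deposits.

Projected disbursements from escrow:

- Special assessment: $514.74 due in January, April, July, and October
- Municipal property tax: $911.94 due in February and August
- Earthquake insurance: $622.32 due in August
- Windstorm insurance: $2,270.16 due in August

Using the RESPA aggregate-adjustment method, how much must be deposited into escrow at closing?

$3,754.55

Cushion = 1 × $564.61 = $564.61
Trial balance (start $0, +$564.61 each month, − disbursements):
  Jul: +$564.61 − $514.74 → $49.87
  Aug: +$564.61 − $3,804.42 → -$3,189.94
  Sep: +$564.61 → -$2,625.33
  Oct: +$564.61 − $514.74 → -$2,575.46
  Nov: +$564.61 → -$2,010.85
  Dec: +$564.61 → -$1,446.24
  Jan: +$564.61 − $514.74 → -$1,396.37
  Feb: +$564.61 − $911.94 → -$1,743.70
  Mar: +$564.61 → -$1,179.09
  Apr: +$564.61 − $514.74 → -$1,129.22
  May: +$564.61 → -$564.61
  Jun: +$564.61 → $0.00
Lowest trial balance = -$3,189.94 (Aug)
Initial deposit = cushion − low point = $564.61 − (-$3,189.94) = $3,754.55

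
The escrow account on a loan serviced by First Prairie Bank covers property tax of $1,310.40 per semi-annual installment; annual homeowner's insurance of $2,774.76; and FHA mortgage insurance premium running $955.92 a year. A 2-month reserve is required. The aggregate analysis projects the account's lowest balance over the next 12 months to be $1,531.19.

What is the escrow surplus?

$472.61

Property tax = $1,310.40 × 2 = $2,620.80
Homeowner's insurance = $2,774.76
FHA mortgage insurance premium = $955.92
Yearly total = $6,351.48
Monthly escrow = $6,351.48 / 12 = $529.29
Required reserve = 2 × $529.29 = $1,058.58
Surplus = $1,531.19 − $1,058.58 = $472.61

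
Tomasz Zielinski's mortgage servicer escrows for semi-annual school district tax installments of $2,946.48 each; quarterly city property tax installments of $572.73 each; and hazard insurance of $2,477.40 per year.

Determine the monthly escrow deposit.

$888.44

School district tax — $2,946.48 × 2 = $5,892.96/yr
City property tax — $572.73 × 4 = $2,290.92/yr
Hazard insurance — $2,477.40/yr
Total per year = $5,892.96 + $2,290.92 + $2,477.40 = $10,661.28
Monthly = $10,661.28 ÷ 12 = $888.44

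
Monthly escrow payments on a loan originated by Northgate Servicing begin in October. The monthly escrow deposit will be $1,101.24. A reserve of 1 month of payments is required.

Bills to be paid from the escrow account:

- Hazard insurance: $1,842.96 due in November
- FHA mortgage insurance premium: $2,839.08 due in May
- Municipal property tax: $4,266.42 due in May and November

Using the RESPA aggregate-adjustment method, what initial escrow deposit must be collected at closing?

$5,506.20

Cushion = 1 × $1,101.24 = $1,101.24
Trial balance (start $0, +$1,101.24 each month, − disbursements):
  Oct: +$1,101.24 → $1,101.24
  Nov: +$1,101.24 − $6,109.38 → -$3,906.90
  Dec: +$1,101.24 → -$2,805.66
  Jan: +$1,101.24 → -$1,704.42
  Feb: +$1,101.24 → -$603.18
  Mar: +$1,101.24 → $498.06
  Apr: +$1,101.24 → $1,599.30
  May: +$1,101.24 − $7,105.50 → -$4,404.96
  Jun: +$1,101.24 → -$3,303.72
  Jul: +$1,101.24 → -$2,202.48
  Aug: +$1,101.24 → -$1,101.24
  Sep: +$1,101.24 → $0.00
Lowest trial balance = -$4,404.96 (May)
Initial deposit = cushion − low point = $1,101.24 − (-$4,404.96) = $5,506.20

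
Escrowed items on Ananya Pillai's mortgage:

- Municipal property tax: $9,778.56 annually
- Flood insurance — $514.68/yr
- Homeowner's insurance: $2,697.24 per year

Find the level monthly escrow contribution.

Municipal property tax — $9,778.56/yr
Flood insurance — $514.68/yr
Homeowner's insurance — $2,697.24/yr
Annual escrow total = $9,778.56 + $514.68 + $2,697.24 = $12,990.48
Base monthly escrow = $12,990.48 ÷ 12 = $1,082.54

$1,082.54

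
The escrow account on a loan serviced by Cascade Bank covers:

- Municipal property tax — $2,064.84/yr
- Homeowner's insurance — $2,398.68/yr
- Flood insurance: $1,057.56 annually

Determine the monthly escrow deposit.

$460.09

Municipal property tax = $2,064.84 per year
Homeowner's insurance = $2,398.68 per year
Flood insurance = $1,057.56 per year
Total per year = $2,064.84 + $2,398.68 + $1,057.56 = $5,521.08
Monthly = $5,521.08 ÷ 12 = $460.09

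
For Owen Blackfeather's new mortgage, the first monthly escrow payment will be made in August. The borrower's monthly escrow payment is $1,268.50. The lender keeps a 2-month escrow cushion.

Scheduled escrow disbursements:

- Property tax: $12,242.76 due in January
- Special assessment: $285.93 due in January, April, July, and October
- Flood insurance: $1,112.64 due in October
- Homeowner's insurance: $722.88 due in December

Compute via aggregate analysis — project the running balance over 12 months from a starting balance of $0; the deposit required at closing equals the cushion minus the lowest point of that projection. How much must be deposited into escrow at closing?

$9,576.14

Cushion = 2 × $1,268.50 = $2,537.00
Trial balance (start $0, +$1,268.50 each month, − disbursements):
  Aug: +$1,268.50 → $1,268.50
  Sep: +$1,268.50 → $2,537.00
  Oct: +$1,268.50 − $1,398.57 → $2,406.93
  Nov: +$1,268.50 → $3,675.43
  Dec: +$1,268.50 − $722.88 → $4,221.05
  Jan: +$1,268.50 − $12,528.69 → -$7,039.14
  Feb: +$1,268.50 → -$5,770.64
  Mar: +$1,268.50 → -$4,502.14
  Apr: +$1,268.50 − $285.93 → -$3,519.57
  May: +$1,268.50 → -$2,251.07
  Jun: +$1,268.50 → -$982.57
  Jul: +$1,268.50 − $285.93 → $0.00
Lowest trial balance = -$7,039.14 (Jan)
Initial deposit = cushion − low point = $2,537.00 − (-$7,039.14) = $9,576.14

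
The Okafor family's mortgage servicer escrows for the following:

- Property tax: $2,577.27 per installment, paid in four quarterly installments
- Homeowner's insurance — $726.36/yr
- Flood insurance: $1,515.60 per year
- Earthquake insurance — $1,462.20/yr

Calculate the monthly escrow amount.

$1,167.77

Property tax — $2,577.27 × 4 = $10,309.08 annually
Homeowner's insurance — $726.36 annually
Flood insurance — $1,515.60 annually
Earthquake insurance — $1,462.20 annually
Yearly total = $14,013.24
Base monthly escrow = $14,013.24 / 12 = $1,167.77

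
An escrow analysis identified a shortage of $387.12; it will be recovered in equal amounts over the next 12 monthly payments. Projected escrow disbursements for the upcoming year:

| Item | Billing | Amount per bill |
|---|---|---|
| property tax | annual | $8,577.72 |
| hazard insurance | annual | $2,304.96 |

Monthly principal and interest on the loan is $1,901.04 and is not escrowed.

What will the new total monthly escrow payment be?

Property tax = $8,577.72/yr
Hazard insurance = $2,304.96/yr
Annual escrow total = $10,882.68
Monthly escrow = $10,882.68 / 12 = $906.89
Shortage spread = $387.12 ÷ 12 = $32.26/mo
New monthly escrow = $906.89 + $32.26 = $939.15

$939.15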